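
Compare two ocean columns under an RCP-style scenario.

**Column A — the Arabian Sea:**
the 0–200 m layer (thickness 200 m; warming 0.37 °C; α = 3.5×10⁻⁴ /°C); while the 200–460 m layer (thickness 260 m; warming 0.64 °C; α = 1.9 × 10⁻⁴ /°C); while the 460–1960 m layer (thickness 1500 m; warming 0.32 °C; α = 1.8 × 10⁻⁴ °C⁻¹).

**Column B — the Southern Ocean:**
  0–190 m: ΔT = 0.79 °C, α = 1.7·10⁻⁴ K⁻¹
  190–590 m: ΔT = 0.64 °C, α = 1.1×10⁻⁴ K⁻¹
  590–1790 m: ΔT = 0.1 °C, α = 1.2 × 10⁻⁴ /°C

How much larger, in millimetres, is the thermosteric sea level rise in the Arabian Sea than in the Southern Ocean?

75.8 mm

A 0.37 × 3.5×10⁻⁴ × 200 = 0.02590 m
A Layer 2: 1.9×10⁻⁴ × 260 × 0.64 = 0.031616 m
A 460–1960 m: 1500 × 1.8×10⁻⁴ × 0.32 = 0.08640 m
A total: 0.143916 m
B Layer 1: 1.7×10⁻⁴ × 0.79 × 190 = 0.025517 m
B 190–590 m: 0.64 × 400 × 1.1×10⁻⁴ = 0.02816 m
B 1200 × 1.2×10⁻⁴ × 0.1 = 0.01440 m
B total: 0.068077 m
Difference: 0.143916 − 0.068077 = 0.075839 m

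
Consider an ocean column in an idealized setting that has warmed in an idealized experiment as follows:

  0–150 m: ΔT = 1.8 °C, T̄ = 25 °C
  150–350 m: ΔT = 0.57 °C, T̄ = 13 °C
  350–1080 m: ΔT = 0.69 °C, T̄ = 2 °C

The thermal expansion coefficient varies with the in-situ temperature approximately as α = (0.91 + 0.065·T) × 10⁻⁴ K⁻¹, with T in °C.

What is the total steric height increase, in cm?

Layer 1: α = (0.91 + 0.065×25)×10⁻⁴ = 2.535×10⁻⁴ K⁻¹
Layer 2: α = (0.91 + 0.065×13)×10⁻⁴ = 1.755×10⁻⁴ K⁻¹
Layer 3: α = (0.91 + 0.065×2)×10⁻⁴ = 1.04×10⁻⁴ K⁻¹
1.8 × 150 × 2.535×10⁻⁴ = 0.068445 m
150–350 m: 1.755×10⁻⁴ × 0.57 × 200 = 0.020007 m
350–1080 m: 1.04×10⁻⁴ × 730 × 0.69 = 0.0523848 m
Δh = 0.068445 + 0.020007 + 0.0523848 = 0.1408368 m

Δh ≈ 14 cm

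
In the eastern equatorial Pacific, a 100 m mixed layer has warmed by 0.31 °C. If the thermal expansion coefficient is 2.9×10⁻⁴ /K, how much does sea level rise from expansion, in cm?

0.90 cm

Δh = αΔT·H = 2.9×10⁻⁴ × 0.31 × 100 = 0.00899 m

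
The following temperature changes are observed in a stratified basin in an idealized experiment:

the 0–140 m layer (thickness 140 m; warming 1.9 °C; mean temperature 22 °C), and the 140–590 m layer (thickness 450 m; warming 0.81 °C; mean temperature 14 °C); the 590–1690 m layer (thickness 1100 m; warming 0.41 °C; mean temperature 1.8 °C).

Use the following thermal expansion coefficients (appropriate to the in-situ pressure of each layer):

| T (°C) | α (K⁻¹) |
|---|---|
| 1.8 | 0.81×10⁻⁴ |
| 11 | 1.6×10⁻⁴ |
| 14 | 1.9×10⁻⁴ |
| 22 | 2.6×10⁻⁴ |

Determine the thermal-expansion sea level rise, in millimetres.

175 mm

Layer 1 at 22 °C → α = 2.6×10⁻⁴ K⁻¹
Layer 2 at 14 °C → α = 1.9×10⁻⁴ K⁻¹
Layer 3 at 1.8 °C → α = 0.81×10⁻⁴ K⁻¹
0–140 m: 2.6×10⁻⁴ × 140 × 1.9 = 0.06916 m
0.81 × 450 × 1.9×10⁻⁴ = 0.069255 m
1100 × 0.81×10⁻⁴ × 0.41 = 0.036531 m
Δh = 0.06916 + 0.069255 + 0.036531 = 0.174946 m ≈ 175 mm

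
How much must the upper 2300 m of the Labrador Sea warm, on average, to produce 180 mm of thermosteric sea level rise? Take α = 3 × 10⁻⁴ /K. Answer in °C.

ΔT = Δh/(αH) = 0.18 / (3×10⁻⁴ × 2300) ≈ 0.2609 °C

about 0.261 °C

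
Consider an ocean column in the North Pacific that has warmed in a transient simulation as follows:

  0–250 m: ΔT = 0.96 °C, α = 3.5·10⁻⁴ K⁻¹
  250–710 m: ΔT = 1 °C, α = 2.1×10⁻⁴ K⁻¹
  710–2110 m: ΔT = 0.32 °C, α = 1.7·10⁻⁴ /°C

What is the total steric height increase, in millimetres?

257 mm of thermosteric rise

0–250 m: 250 × 3.5×10⁻⁴ × 0.96 = 0.08400 m
250–710 m: 460 × 2.1×10⁻⁴ × 1 = 0.09660 m
710–2110 m: 1400 × 1.7×10⁻⁴ × 0.32 = 0.07616 m
Δh = 0.08400 + 0.09660 + 0.07616 = 0.25676 m ≈ 257 mm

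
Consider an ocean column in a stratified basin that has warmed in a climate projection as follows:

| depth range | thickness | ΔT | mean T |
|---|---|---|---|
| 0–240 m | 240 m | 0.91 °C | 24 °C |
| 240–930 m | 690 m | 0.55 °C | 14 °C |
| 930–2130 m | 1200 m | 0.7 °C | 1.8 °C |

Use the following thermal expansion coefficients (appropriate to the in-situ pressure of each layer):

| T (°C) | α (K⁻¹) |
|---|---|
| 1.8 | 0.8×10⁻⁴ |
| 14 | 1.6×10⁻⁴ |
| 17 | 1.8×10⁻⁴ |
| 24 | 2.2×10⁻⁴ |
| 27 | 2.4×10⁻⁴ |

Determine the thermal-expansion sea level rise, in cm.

Δh ≈ 18 cm

Layer 1 at 24 °C → α = 2.2×10⁻⁴ K⁻¹
Layer 2 at 14 °C → α = 1.6×10⁻⁴ K⁻¹
Layer 3 at 1.8 °C → α = 0.8×10⁻⁴ K⁻¹
0–240 m: 2.2×10⁻⁴ × 240 × 0.91 = 0.048048 m
240–930 m: 690 × 0.55 × 1.6×10⁻⁴ = 0.06072 m
0.7 × 1200 × 0.8×10⁻⁴ = 0.06720 m
Δh = 0.048048 + 0.06072 + 0.06720 = 0.175968 m ≈ 18 cm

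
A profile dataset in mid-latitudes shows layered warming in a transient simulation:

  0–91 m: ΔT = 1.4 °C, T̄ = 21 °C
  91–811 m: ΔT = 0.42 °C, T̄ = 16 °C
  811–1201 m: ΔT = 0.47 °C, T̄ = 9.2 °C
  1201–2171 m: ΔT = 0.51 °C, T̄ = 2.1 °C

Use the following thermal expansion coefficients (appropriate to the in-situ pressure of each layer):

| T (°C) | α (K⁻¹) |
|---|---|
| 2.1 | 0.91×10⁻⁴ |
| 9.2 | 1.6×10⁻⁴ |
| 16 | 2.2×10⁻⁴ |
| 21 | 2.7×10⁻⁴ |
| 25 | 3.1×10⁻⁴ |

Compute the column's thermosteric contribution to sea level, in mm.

Layer 1 at 21 °C → α = 2.7×10⁻⁴ K⁻¹
Layer 2 at 16 °C → α = 2.2×10⁻⁴ K⁻¹
Layer 3 at 9.2 °C → α = 1.6×10⁻⁴ K⁻¹
Layer 4 at 2.1 °C → α = 0.91×10⁻⁴ K⁻¹
0–91 m: 91 × 2.7×10⁻⁴ × 1.4 = 0.034398 m
720 × 0.42 × 2.2×10⁻⁴ = 0.066528 m
Layer 3: 390 × 1.6×10⁻⁴ × 0.47 = 0.029328 m
1201–2171 m: 970 × 0.51 × 0.91×10⁻⁴ = 0.0450177 m
Δh = 0.034398 + 0.066528 + 0.029328 + 0.0450177 = 0.1752717 m

175 mm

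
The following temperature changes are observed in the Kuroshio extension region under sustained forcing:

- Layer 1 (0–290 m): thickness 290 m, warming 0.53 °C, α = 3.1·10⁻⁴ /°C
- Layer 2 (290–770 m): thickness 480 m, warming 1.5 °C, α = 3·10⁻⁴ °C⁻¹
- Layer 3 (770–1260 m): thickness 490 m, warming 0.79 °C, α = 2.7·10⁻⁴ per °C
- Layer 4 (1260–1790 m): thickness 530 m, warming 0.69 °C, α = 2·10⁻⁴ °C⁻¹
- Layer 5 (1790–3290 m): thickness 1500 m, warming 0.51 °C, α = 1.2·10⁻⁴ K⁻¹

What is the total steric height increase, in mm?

0–290 m: 0.53 × 290 × 3.1×10⁻⁴ = 0.047647 m
Layer 2: 3×10⁻⁴ × 480 × 1.5 = 0.21600 m
0.79 × 2.7×10⁻⁴ × 490 = 0.104517 m
Layer 4: 2×10⁻⁴ × 530 × 0.69 = 0.07314 m
1790–3290 m: 1500 × 0.51 × 1.2×10⁻⁴ = 0.09180 m
Δh = 0.047647 + 0.21600 + 0.104517 + 0.07314 + 0.09180 = 0.533104 m ≈ 533 mm

533 mm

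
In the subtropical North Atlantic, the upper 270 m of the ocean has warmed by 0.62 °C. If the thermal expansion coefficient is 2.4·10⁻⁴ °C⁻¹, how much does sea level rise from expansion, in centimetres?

Δh ≈ 4.02 cm

Δh = αΔT·H = 2.4×10⁻⁴ × 0.62 × 270 = 0.040176 m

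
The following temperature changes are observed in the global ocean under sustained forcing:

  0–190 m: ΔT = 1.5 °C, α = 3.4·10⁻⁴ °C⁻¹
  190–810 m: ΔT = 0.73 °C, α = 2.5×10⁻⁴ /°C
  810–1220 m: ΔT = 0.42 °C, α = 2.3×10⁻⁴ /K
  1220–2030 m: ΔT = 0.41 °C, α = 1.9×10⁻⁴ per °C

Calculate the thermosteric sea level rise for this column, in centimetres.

Δh ≈ 31.3 cm

1.5 × 190 × 3.4×10⁻⁴ = 0.09690 m
190–810 m: 0.73 × 2.5×10⁻⁴ × 620 = 0.11315 m
Layer 3: 410 × 0.42 × 2.3×10⁻⁴ = 0.039606 m
1220–2030 m: 1.9×10⁻⁴ × 810 × 0.41 = 0.063099 m
Δh = 0.09690 + 0.11315 + 0.039606 + 0.063099 = 0.312755 m ≈ 31.3 cm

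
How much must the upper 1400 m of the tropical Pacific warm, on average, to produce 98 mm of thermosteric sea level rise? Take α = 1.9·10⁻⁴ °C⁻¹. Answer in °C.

ΔT = Δh/(αH) = 0.098 / (1.9×10⁻⁴ × 1400) ≈ 0.3684 °C

0.37 °C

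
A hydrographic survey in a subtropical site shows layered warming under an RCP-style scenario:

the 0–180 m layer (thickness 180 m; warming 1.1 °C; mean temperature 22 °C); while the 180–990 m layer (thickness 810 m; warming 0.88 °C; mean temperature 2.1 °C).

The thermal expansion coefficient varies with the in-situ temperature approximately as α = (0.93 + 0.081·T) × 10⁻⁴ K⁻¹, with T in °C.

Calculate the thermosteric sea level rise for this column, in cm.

Δh = 13 cm

Layer 1: α = (0.93 + 0.081×22)×10⁻⁴ = 2.712×10⁻⁴ K⁻¹
Layer 2: α = (0.93 + 0.081×2.1)×10⁻⁴ = 1.1001×10⁻⁴ K⁻¹
0–180 m: 180 × 2.712×10⁻⁴ × 1.1 = 0.0536976 m
180–990 m: 1.1001×10⁻⁴ × 0.88 × 810 = 0.078415128 m
Δh = 0.0536976 + 0.078415128 = 0.132112728 m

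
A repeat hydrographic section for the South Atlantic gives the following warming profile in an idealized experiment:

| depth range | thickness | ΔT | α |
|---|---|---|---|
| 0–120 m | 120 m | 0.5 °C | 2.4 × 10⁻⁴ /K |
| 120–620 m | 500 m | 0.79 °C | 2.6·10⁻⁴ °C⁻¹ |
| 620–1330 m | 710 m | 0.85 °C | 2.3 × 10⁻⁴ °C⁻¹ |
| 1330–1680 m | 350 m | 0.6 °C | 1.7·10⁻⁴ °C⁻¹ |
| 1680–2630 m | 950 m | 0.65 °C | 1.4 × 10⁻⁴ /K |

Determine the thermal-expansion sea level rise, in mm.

0.5 × 2.4×10⁻⁴ × 120 = 0.01440 m
0.79 × 500 × 2.6×10⁻⁴ = 0.10270 m
2.3×10⁻⁴ × 710 × 0.85 = 0.138805 m
Layer 4: 1.7×10⁻⁴ × 0.6 × 350 = 0.03570 m
950 × 1.4×10⁻⁴ × 0.65 = 0.08645 m
Δh = 0.01440 + 0.10270 + 0.138805 + 0.03570 + 0.08645 = 0.378055 m

378 mm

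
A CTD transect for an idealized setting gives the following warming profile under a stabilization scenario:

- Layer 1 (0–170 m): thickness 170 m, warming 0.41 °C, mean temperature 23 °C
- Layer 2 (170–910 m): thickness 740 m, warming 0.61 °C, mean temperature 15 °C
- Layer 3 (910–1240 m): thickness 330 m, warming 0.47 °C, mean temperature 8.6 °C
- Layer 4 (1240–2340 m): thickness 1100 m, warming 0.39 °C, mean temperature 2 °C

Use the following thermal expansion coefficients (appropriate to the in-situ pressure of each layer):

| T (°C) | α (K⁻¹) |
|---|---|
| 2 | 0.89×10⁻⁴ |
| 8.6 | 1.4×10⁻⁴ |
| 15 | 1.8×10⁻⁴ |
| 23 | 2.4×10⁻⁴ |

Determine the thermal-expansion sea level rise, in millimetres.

Δh = 158 mm

Layer 1 at 23 °C → α = 2.4×10⁻⁴ K⁻¹
Layer 2 at 15 °C → α = 1.8×10⁻⁴ K⁻¹
Layer 3 at 8.6 °C → α = 1.4×10⁻⁴ K⁻¹
Layer 4 at 2 °C → α = 0.89×10⁻⁴ K⁻¹
0–170 m: 0.41 × 2.4×10⁻⁴ × 170 = 0.016728 m
1.8×10⁻⁴ × 740 × 0.61 = 0.081252 m
910–1240 m: 0.47 × 330 × 1.4×10⁻⁴ = 0.021714 m
0.39 × 1100 × 0.89×10⁻⁴ = 0.038181 m
Δh = 0.016728 + 0.081252 + 0.021714 + 0.038181 = 0.157875 m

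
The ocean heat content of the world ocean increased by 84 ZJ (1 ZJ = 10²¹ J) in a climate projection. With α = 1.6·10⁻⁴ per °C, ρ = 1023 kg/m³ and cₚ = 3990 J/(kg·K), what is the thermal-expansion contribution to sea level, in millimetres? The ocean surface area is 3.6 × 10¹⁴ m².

Per unit area: Q = 84×10²¹ / (3.6×10¹⁴) ≈ 2.333×10⁸ J/m²
Δh = αQ/(ρcₚ) = 1.6×10⁻⁴ × 2.333×10⁸ / (1023 × 3990) ≈ 0.0091451 m

Δh = 9.15 mm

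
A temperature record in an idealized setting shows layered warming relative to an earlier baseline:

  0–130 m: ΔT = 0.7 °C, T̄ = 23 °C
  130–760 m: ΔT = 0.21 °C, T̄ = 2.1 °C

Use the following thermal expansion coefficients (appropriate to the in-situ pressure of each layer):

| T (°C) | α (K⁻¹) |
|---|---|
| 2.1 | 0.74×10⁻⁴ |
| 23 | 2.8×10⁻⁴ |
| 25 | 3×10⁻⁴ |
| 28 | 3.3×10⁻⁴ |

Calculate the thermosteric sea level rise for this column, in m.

0.0353 m

Layer 1 at 23 °C → α = 2.8×10⁻⁴ K⁻¹
Layer 2 at 2.1 °C → α = 0.74×10⁻⁴ K⁻¹
130 × 2.8×10⁻⁴ × 0.7 = 0.02548 m
130–760 m: 0.74×10⁻⁴ × 630 × 0.21 = 0.0097902 m
Δh = 0.02548 + 0.0097902 = 0.0352702 m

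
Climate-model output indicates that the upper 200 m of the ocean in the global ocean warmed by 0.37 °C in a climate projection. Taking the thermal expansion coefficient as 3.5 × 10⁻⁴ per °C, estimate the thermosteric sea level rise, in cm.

Δh = αΔT·H = 3.5×10⁻⁴ × 0.37 × 200 = 0.02590 m

Δh = 2.59 cm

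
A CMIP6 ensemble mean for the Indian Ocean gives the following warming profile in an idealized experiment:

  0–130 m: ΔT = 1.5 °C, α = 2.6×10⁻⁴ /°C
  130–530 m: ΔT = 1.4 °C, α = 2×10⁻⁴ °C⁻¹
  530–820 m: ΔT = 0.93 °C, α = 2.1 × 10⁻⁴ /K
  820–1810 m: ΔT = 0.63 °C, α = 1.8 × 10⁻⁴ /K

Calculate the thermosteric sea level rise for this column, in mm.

Δh ≈ 330 mm

0–130 m: 130 × 1.5 × 2.6×10⁻⁴ = 0.05070 m
400 × 1.4 × 2×10⁻⁴ = 0.11200 m
530–820 m: 2.1×10⁻⁴ × 0.93 × 290 = 0.056637 m
Layer 4: 990 × 0.63 × 1.8×10⁻⁴ = 0.112266 m
Δh = 0.05070 + 0.11200 + 0.056637 + 0.112266 = 0.331603 m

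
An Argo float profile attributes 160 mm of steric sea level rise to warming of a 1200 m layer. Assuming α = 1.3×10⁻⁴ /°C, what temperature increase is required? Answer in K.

ΔT = Δh/(αH) = 0.16 / (1.3×10⁻⁴ × 1200) ≈ 1.026 K

ΔT ≈ 1.0 K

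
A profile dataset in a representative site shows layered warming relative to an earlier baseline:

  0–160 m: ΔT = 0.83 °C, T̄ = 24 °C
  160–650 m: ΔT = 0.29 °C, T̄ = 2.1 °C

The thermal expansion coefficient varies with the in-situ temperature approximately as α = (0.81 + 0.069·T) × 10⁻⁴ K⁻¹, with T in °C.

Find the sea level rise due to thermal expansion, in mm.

46.3 mm of thermosteric rise

Layer 1: α = (0.81 + 0.069×24)×10⁻⁴ = 2.466×10⁻⁴ K⁻¹
Layer 2: α = (0.81 + 0.069×2.1)×10⁻⁴ = 0.9549×10⁻⁴ K⁻¹
160 × 0.83 × 2.466×10⁻⁴ = 0.03274848 m
160–650 m: 0.9549×10⁻⁴ × 0.29 × 490 = 0.013569129 m
Δh = 0.03274848 + 0.013569129 = 0.046317609 m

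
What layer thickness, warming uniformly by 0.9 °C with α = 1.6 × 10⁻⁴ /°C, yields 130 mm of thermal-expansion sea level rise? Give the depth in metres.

about 903 m

H = Δh/(αΔT) = 0.13 / (1.6×10⁻⁴ × 0.9) ≈ 902.8 m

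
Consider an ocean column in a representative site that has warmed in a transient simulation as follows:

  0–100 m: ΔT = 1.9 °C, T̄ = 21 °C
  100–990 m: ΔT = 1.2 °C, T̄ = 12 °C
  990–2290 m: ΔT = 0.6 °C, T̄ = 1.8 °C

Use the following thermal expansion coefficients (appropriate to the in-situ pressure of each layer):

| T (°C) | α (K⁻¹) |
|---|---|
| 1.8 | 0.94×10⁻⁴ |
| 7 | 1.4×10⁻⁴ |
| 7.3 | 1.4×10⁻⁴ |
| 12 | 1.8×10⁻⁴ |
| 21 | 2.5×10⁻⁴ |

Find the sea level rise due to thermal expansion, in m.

Δh ≈ 0.313 m

Layer 1 at 21 °C → α = 2.5×10⁻⁴ K⁻¹
Layer 2 at 12 °C → α = 1.8×10⁻⁴ K⁻¹
Layer 3 at 1.8 °C → α = 0.94×10⁻⁴ K⁻¹
0–100 m: 100 × 1.9 × 2.5×10⁻⁴ = 0.04750 m
890 × 1.2 × 1.8×10⁻⁴ = 0.19224 m
990–2290 m: 0.94×10⁻⁴ × 1300 × 0.6 = 0.07332 m
Δh = 0.04750 + 0.19224 + 0.07332 = 0.31306 m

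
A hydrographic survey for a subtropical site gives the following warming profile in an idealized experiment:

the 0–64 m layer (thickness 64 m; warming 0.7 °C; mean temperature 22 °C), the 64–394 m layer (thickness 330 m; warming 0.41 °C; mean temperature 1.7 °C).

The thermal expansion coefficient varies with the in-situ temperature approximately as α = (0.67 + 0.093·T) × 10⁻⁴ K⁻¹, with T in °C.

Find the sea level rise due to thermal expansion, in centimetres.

Layer 1: α = (0.67 + 0.093×22)×10⁻⁴ = 2.716×10⁻⁴ K⁻¹
Layer 2: α = (0.67 + 0.093×1.7)×10⁻⁴ = 0.8281×10⁻⁴ K⁻¹
Layer 1: 0.7 × 64 × 2.716×10⁻⁴ = 0.01216768 m
Layer 2: 0.41 × 330 × 0.8281×10⁻⁴ = 0.011204193 m
Δh = 0.01216768 + 0.011204193 = 0.023371873 m

about 2.34 cm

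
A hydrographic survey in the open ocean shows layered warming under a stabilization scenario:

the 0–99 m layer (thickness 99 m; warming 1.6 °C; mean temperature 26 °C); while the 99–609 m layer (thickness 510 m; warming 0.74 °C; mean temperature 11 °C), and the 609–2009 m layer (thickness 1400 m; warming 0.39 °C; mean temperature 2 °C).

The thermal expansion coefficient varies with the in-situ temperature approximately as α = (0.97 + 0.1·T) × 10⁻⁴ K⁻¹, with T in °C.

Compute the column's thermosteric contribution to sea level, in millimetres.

Layer 1: α = (0.97 + 0.1×26)×10⁻⁴ = 3.57×10⁻⁴ K⁻¹
Layer 2: α = (0.97 + 0.1×11)×10⁻⁴ = 2.07×10⁻⁴ K⁻¹
Layer 3: α = (0.97 + 0.1×2)×10⁻⁴ = 1.17×10⁻⁴ K⁻¹
99 × 3.57×10⁻⁴ × 1.6 = 0.0565488 m
Layer 2: 2.07×10⁻⁴ × 510 × 0.74 = 0.0781218 m
Layer 3: 1.17×10⁻⁴ × 0.39 × 1400 = 0.063882 m
Δh = 0.0565488 + 0.0781218 + 0.063882 = 0.1985526 m

about 200 mm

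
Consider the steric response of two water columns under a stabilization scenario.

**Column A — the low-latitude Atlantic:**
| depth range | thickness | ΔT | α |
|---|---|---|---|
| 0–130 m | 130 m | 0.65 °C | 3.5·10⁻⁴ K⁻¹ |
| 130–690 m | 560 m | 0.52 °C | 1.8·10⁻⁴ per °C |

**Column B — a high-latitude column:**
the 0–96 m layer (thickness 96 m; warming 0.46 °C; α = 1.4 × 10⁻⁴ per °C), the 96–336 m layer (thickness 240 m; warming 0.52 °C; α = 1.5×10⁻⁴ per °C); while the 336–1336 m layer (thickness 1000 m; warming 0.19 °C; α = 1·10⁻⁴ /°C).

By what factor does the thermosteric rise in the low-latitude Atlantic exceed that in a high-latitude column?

a factor of 1.9

A Layer 1: 3.5×10⁻⁴ × 130 × 0.65 = 0.029575 m
A 130–690 m: 1.8×10⁻⁴ × 560 × 0.52 = 0.052416 m
A total: 0.081991 m
B 0–96 m: 0.46 × 1.4×10⁻⁴ × 96 = 0.0061824 m
B 1.5×10⁻⁴ × 240 × 0.52 = 0.01872 m
B 0.19 × 1000 × 1×10⁻⁴ = 0.01900 m
B total: 0.0439024 m
Ratio: 0.081991 / 0.0439024 ≈ 1.868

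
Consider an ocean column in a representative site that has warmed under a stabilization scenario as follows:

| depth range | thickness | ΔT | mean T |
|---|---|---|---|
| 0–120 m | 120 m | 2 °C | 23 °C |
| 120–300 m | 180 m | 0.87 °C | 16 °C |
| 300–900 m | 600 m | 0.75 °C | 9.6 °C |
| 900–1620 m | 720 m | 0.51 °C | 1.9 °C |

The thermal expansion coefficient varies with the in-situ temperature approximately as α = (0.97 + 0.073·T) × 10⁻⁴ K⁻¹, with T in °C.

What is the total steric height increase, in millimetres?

213 mm

Layer 1: α = (0.97 + 0.073×23)×10⁻⁴ = 2.649×10⁻⁴ K⁻¹
Layer 2: α = (0.97 + 0.073×16)×10⁻⁴ = 2.138×10⁻⁴ K⁻¹
Layer 3: α = (0.97 + 0.073×9.6)×10⁻⁴ = 1.6708×10⁻⁴ K⁻¹
Layer 4: α = (0.97 + 0.073×1.9)×10⁻⁴ = 1.1087×10⁻⁴ K⁻¹
0–120 m: 2 × 120 × 2.649×10⁻⁴ = 0.063576 m
180 × 2.138×10⁻⁴ × 0.87 = 0.03348108 m
300–900 m: 1.6708×10⁻⁴ × 0.75 × 600 = 0.075186 m
Layer 4: 720 × 0.51 × 1.1087×10⁻⁴ = 0.040711464 m
Δh = 0.063576 + 0.03348108 + 0.075186 + 0.040711464 = 0.212954544 m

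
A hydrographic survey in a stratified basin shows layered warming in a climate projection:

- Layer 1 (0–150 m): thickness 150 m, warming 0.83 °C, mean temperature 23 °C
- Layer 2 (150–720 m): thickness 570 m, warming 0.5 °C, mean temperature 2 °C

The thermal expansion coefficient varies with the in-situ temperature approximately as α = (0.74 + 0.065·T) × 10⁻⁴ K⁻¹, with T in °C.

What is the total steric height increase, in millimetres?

Layer 1: α = (0.74 + 0.065×23)×10⁻⁴ = 2.235×10⁻⁴ K⁻¹
Layer 2: α = (0.74 + 0.065×2)×10⁻⁴ = 0.87×10⁻⁴ K⁻¹
0–150 m: 2.235×10⁻⁴ × 150 × 0.83 = 0.02782575 m
570 × 0.5 × 0.87×10⁻⁴ = 0.024795 m
Δh = 0.02782575 + 0.024795 = 0.05262075 m ≈ 53 mm

Δh ≈ 53 mm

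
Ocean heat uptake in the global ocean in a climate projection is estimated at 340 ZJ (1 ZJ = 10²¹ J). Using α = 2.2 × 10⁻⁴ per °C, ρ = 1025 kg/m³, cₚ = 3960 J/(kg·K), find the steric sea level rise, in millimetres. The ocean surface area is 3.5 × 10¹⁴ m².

Per unit area: Q = 340×10²¹ / (3.5×10¹⁴) ≈ 9.714×10⁸ J/m²
Δh = αQ/(ρcₚ) = 2.2×10⁻⁴ × 9.714×10⁸ / (1025 × 3960) ≈ 0.05265 m

52.7 mm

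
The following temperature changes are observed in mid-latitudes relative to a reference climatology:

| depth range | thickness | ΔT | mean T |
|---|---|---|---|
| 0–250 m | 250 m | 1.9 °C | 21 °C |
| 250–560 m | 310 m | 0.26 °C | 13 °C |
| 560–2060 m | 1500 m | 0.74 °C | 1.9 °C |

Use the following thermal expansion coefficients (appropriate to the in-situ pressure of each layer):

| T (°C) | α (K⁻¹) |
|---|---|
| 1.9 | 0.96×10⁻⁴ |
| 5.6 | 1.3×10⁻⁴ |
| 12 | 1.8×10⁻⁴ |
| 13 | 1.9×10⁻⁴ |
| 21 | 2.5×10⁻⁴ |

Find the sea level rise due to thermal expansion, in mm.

Layer 1 at 21 °C → α = 2.5×10⁻⁴ K⁻¹
Layer 2 at 13 °C → α = 1.9×10⁻⁴ K⁻¹
Layer 3 at 1.9 °C → α = 0.96×10⁻⁴ K⁻¹
2.5×10⁻⁴ × 1.9 × 250 = 0.11875 m
310 × 0.26 × 1.9×10⁻⁴ = 0.015314 m
560–2060 m: 0.74 × 0.96×10⁻⁴ × 1500 = 0.10656 m
Δh = 0.11875 + 0.015314 + 0.10656 = 0.240624 m ≈ 240 mm

240 mm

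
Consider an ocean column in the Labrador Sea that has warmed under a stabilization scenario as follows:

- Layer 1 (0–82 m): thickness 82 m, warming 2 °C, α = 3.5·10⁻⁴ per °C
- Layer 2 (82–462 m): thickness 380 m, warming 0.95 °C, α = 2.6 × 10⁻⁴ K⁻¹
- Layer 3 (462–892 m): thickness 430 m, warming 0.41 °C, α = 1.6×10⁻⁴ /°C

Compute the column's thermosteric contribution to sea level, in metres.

0–82 m: 82 × 2 × 3.5×10⁻⁴ = 0.05740 m
82–462 m: 0.95 × 380 × 2.6×10⁻⁴ = 0.09386 m
Layer 3: 430 × 0.41 × 1.6×10⁻⁴ = 0.028208 m
Δh = 0.05740 + 0.09386 + 0.028208 = 0.179468 m ≈ 0.179 m

0.179 m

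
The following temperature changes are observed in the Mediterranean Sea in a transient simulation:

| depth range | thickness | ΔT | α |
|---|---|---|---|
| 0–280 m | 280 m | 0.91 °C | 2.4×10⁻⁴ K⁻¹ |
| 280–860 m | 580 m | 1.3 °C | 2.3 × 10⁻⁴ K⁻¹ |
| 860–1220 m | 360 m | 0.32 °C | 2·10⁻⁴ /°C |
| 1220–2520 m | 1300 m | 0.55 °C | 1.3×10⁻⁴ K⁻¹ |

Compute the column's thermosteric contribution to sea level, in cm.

0–280 m: 0.91 × 2.4×10⁻⁴ × 280 = 0.061152 m
Layer 2: 1.3 × 2.3×10⁻⁴ × 580 = 0.17342 m
Layer 3: 360 × 0.32 × 2×10⁻⁴ = 0.02304 m
1300 × 0.55 × 1.3×10⁻⁴ = 0.09295 m
Δh = 0.061152 + 0.17342 + 0.02304 + 0.09295 = 0.350562 m

35 cm of thermosteric rise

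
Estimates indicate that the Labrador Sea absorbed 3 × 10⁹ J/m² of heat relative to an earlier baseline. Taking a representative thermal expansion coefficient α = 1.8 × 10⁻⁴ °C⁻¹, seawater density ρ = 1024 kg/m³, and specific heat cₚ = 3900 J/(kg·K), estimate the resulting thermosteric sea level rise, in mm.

Δh = αQ/(ρcₚ) = 1.8×10⁻⁴ × 3×10⁹ / (1024 × 3900) ≈ 0.13522 m

135 mm of thermosteric rise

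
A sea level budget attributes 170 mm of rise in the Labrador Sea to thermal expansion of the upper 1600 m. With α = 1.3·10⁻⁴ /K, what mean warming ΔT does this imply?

0.817 K

ΔT = Δh/(αH) = 0.17 / (1.3×10⁻⁴ × 1600) ≈ 0.8173 K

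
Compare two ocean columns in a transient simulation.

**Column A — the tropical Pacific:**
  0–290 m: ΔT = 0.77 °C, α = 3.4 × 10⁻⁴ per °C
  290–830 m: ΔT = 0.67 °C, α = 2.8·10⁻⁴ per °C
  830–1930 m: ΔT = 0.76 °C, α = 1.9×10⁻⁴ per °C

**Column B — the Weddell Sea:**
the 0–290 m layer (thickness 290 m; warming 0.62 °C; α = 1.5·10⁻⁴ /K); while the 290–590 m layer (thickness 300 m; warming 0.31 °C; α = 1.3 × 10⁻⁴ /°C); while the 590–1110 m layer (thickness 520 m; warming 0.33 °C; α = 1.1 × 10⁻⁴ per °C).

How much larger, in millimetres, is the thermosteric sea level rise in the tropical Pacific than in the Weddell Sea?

Δh_A − Δh_B ≈ 280 mm

A Layer 1: 3.4×10⁻⁴ × 290 × 0.77 = 0.075922 m
A 290–830 m: 540 × 2.8×10⁻⁴ × 0.67 = 0.101304 m
A 830–1930 m: 1100 × 0.76 × 1.9×10⁻⁴ = 0.15884 m
A total: 0.336066 m
B 1.5×10⁻⁴ × 0.62 × 290 = 0.02697 m
B Layer 2: 300 × 0.31 × 1.3×10⁻⁴ = 0.01209 m
B Layer 3: 1.1×10⁻⁴ × 0.33 × 520 = 0.018876 m
B total: 0.057936 m
Difference: 0.336066 − 0.057936 = 0.27813 m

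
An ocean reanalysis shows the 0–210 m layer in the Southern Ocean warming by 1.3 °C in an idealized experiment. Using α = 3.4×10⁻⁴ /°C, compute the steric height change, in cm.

9.28 cm of thermosteric rise

Δh = αΔT·H = 3.4×10⁻⁴ × 1.3 × 210 = 0.09282 m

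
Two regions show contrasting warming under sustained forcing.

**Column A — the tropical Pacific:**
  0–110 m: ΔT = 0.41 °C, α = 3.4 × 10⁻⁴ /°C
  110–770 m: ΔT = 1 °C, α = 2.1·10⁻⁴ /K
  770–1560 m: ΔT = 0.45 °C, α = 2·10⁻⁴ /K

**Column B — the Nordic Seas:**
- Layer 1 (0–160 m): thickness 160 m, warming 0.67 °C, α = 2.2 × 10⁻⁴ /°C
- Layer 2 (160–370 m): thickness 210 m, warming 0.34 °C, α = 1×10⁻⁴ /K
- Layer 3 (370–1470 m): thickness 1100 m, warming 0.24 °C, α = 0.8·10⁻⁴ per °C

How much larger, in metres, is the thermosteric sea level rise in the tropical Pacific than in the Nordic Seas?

A Layer 1: 110 × 0.41 × 3.4×10⁻⁴ = 0.015334 m
A 2.1×10⁻⁴ × 660 × 1 = 0.13860 m
A 770–1560 m: 0.45 × 2×10⁻⁴ × 790 = 0.07110 m
A total: 0.225034 m
B 0–160 m: 2.2×10⁻⁴ × 0.67 × 160 = 0.023584 m
B Layer 2: 0.34 × 210 × 1×10⁻⁴ = 0.00714 m
B 0.24 × 1100 × 0.8×10⁻⁴ = 0.02112 m
B total: 0.051844 m
Difference: 0.225034 − 0.051844 = 0.17319 m

Δh_A − Δh_B ≈ 0.173 m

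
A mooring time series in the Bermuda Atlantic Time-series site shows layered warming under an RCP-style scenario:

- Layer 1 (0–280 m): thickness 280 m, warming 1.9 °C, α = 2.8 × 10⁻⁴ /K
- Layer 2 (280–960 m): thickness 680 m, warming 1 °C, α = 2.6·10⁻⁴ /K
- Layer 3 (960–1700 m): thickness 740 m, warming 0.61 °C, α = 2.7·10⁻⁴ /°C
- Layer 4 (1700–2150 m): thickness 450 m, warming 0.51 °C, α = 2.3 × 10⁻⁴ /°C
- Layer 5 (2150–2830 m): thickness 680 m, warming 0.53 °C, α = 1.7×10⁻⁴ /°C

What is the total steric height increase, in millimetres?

Δh ≈ 562 mm

0–280 m: 280 × 2.8×10⁻⁴ × 1.9 = 0.14896 m
Layer 2: 680 × 1 × 2.6×10⁻⁴ = 0.17680 m
Layer 3: 2.7×10⁻⁴ × 740 × 0.61 = 0.121878 m
1700–2150 m: 450 × 0.51 × 2.3×10⁻⁴ = 0.052785 m
2150–2830 m: 680 × 1.7×10⁻⁴ × 0.53 = 0.061268 m
Δh = 0.14896 + 0.17680 + 0.121878 + 0.052785 + 0.061268 = 0.561691 m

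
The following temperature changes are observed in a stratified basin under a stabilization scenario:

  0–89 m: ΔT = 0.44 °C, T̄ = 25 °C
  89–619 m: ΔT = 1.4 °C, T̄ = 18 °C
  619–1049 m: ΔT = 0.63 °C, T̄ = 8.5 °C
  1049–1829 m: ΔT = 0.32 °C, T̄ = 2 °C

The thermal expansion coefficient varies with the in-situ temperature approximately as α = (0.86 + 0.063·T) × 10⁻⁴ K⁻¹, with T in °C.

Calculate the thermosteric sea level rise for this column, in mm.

Δh = 220 mm

Layer 1: α = (0.86 + 0.063×25)×10⁻⁴ = 2.435×10⁻⁴ K⁻¹
Layer 2: α = (0.86 + 0.063×18)×10⁻⁴ = 1.994×10⁻⁴ K⁻¹
Layer 3: α = (0.86 + 0.063×8.5)×10⁻⁴ = 1.3955×10⁻⁴ K⁻¹
Layer 4: α = (0.86 + 0.063×2)×10⁻⁴ = 0.986×10⁻⁴ K⁻¹
0–89 m: 0.44 × 89 × 2.435×10⁻⁴ = 0.00953546 m
89–619 m: 1.994×10⁻⁴ × 1.4 × 530 = 0.1479548 m
619–1049 m: 0.63 × 1.3955×10⁻⁴ × 430 = 0.037804095 m
0.986×10⁻⁴ × 780 × 0.32 = 0.02461056 m
Δh = 0.00953546 + 0.1479548 + 0.037804095 + 0.02461056 = 0.219904915 m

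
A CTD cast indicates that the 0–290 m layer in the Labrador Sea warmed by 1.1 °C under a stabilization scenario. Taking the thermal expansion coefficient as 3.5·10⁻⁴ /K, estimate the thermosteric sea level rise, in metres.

Δh = αΔT·H = 3.5×10⁻⁴ × 1.1 × 290 = 0.11165 m

Δh = 0.11 m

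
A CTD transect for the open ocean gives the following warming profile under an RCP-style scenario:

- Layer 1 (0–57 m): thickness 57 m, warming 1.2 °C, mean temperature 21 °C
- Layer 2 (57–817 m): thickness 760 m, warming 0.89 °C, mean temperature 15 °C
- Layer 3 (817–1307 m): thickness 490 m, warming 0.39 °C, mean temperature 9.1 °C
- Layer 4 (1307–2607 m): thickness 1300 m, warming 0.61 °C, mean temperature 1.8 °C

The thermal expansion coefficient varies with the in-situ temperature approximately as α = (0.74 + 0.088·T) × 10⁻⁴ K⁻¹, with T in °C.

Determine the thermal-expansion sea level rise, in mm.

Layer 1: α = (0.74 + 0.088×21)×10⁻⁴ = 2.588×10⁻⁴ K⁻¹
Layer 2: α = (0.74 + 0.088×15)×10⁻⁴ = 2.06×10⁻⁴ K⁻¹
Layer 3: α = (0.74 + 0.088×9.1)×10⁻⁴ = 1.5408×10⁻⁴ K⁻¹
Layer 4: α = (0.74 + 0.088×1.8)×10⁻⁴ = 0.8984×10⁻⁴ K⁻¹
2.588×10⁻⁴ × 1.2 × 57 = 0.01770192 m
57–817 m: 760 × 2.06×10⁻⁴ × 0.89 = 0.1393384 m
Layer 3: 1.5408×10⁻⁴ × 0.39 × 490 = 0.029444688 m
1300 × 0.8984×10⁻⁴ × 0.61 = 0.07124312 m
Δh = 0.01770192 + 0.1393384 + 0.029444688 + 0.07124312 = 0.257728128 m ≈ 260 mm

260 mm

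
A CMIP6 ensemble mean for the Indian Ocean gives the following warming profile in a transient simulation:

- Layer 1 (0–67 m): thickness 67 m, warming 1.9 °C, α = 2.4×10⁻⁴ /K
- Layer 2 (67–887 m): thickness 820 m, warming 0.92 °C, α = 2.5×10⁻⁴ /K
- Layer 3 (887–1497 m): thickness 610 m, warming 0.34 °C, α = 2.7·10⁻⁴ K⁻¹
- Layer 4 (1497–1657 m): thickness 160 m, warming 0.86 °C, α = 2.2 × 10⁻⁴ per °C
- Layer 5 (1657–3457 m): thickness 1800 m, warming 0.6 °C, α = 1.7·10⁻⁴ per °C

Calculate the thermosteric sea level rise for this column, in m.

Δh = 0.489 m

2.4×10⁻⁴ × 1.9 × 67 = 0.030552 m
Layer 2: 0.92 × 820 × 2.5×10⁻⁴ = 0.18860 m
Layer 3: 0.34 × 2.7×10⁻⁴ × 610 = 0.055998 m
Layer 4: 2.2×10⁻⁴ × 0.86 × 160 = 0.030272 m
Layer 5: 1.7×10⁻⁴ × 1800 × 0.6 = 0.18360 m
Δh = 0.030552 + 0.18860 + 0.055998 + 0.030272 + 0.18360 = 0.489022 m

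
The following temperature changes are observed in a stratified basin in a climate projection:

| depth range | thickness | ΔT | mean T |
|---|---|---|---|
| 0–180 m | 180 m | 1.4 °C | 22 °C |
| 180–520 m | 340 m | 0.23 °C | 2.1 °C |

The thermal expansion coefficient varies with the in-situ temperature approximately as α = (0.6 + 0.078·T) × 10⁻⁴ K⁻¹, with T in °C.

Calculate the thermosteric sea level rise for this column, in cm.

Δh = 6.4 cm

Layer 1: α = (0.6 + 0.078×22)×10⁻⁴ = 2.316×10⁻⁴ K⁻¹
Layer 2: α = (0.6 + 0.078×2.1)×10⁻⁴ = 0.7638×10⁻⁴ K⁻¹
0–180 m: 1.4 × 2.316×10⁻⁴ × 180 = 0.0583632 m
180–520 m: 0.7638×10⁻⁴ × 340 × 0.23 = 0.005972916 m
Δh = 0.0583632 + 0.005972916 = 0.064336116 m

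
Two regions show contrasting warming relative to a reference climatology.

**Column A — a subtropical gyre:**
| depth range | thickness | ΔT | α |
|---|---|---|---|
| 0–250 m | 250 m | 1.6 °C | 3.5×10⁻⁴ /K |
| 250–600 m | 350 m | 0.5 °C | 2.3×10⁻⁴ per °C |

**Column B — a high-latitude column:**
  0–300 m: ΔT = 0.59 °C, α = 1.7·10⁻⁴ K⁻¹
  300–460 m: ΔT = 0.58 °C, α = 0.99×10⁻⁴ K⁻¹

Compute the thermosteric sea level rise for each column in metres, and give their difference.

Δh_A ≈ 0.18 m, Δh_B ≈ 0.039 m; difference ≈ 0.14 m

A 0–250 m: 250 × 3.5×10⁻⁴ × 1.6 = 0.14000 m
A Layer 2: 350 × 2.3×10⁻⁴ × 0.5 = 0.04025 m
A total: 0.18025 m
B 0.59 × 1.7×10⁻⁴ × 300 = 0.03009 m
B Layer 2: 160 × 0.58 × 0.99×10⁻⁴ = 0.0091872 m
B total: 0.0392772 m
Difference: 0.18025 − 0.0392772 = 0.1409728 m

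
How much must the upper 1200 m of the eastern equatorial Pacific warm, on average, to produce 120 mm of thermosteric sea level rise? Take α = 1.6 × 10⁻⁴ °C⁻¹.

ΔT = Δh/(αH) = 0.12 / (1.6×10⁻⁴ × 1200) = 0.6250 K

about 0.625 K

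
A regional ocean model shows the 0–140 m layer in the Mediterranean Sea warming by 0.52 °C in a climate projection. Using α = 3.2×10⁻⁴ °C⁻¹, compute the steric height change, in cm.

Δh = αΔT·H = 3.2×10⁻⁴ × 0.52 × 140 = 0.023296 m

2.33 cm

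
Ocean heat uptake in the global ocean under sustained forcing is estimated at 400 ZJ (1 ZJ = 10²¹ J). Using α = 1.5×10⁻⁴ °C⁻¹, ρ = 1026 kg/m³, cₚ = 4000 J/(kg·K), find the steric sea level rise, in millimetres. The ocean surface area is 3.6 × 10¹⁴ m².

Per unit area: Q = 400×10²¹ / (3.6×10¹⁴) ≈ 1.111×10⁹ J/m²
Δh = αQ/(ρcₚ) = 1.5×10⁻⁴ × 1.111×10⁹ / (1026 × 4000) ≈ 0.040607 m

Δh ≈ 41 mm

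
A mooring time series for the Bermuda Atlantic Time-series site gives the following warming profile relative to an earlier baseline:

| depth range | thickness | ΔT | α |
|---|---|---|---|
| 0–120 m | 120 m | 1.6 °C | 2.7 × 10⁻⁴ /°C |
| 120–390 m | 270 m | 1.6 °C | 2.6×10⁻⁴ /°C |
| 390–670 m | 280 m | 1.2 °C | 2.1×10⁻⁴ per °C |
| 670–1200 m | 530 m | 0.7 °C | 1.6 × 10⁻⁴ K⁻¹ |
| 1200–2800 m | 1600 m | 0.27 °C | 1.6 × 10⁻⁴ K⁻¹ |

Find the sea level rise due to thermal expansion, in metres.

Δh ≈ 0.363 m

0–120 m: 2.7×10⁻⁴ × 120 × 1.6 = 0.05184 m
120–390 m: 270 × 1.6 × 2.6×10⁻⁴ = 0.11232 m
390–670 m: 280 × 2.1×10⁻⁴ × 1.2 = 0.07056 m
1.6×10⁻⁴ × 530 × 0.7 = 0.05936 m
1200–2800 m: 0.27 × 1600 × 1.6×10⁻⁴ = 0.06912 m
Δh = 0.05184 + 0.11232 + 0.07056 + 0.05936 + 0.06912 = 0.36320 m ≈ 0.363 m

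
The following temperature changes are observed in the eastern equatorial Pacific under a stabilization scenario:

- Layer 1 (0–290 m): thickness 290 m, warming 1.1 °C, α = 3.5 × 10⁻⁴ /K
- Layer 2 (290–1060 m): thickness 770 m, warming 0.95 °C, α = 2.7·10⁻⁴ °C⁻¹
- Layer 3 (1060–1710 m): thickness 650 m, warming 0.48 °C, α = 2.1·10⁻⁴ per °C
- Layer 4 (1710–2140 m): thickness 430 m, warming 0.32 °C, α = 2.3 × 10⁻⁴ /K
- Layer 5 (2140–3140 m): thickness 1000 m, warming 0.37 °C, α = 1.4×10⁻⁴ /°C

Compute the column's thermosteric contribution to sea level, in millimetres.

458 mm

0–290 m: 290 × 1.1 × 3.5×10⁻⁴ = 0.11165 m
2.7×10⁻⁴ × 0.95 × 770 = 0.197505 m
650 × 0.48 × 2.1×10⁻⁴ = 0.06552 m
0.32 × 2.3×10⁻⁴ × 430 = 0.031648 m
2140–3140 m: 1.4×10⁻⁴ × 0.37 × 1000 = 0.05180 m
Δh = 0.11165 + 0.197505 + 0.06552 + 0.031648 + 0.05180 = 0.458123 m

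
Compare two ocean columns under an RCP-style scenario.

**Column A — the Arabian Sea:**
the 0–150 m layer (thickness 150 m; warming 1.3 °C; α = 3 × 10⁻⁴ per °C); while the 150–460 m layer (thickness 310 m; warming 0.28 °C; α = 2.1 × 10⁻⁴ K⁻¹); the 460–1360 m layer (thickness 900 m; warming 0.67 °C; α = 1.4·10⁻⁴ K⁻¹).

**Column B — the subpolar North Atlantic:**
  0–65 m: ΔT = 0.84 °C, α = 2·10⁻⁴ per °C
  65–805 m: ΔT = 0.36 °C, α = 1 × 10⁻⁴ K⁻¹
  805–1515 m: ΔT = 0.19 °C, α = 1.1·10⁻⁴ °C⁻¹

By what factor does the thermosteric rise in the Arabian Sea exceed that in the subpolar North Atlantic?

a factor of 3.1

A Layer 1: 150 × 3×10⁻⁴ × 1.3 = 0.05850 m
A 150–460 m: 0.28 × 2.1×10⁻⁴ × 310 = 0.018228 m
A Layer 3: 0.67 × 900 × 1.4×10⁻⁴ = 0.08442 m
A total: 0.161148 m
B 0–65 m: 2×10⁻⁴ × 65 × 0.84 = 0.01092 m
B 1×10⁻⁴ × 740 × 0.36 = 0.02664 m
B 805–1515 m: 710 × 0.19 × 1.1×10⁻⁴ = 0.014839 m
B total: 0.052399 m
Ratio: 0.161148 / 0.052399 ≈ 3.075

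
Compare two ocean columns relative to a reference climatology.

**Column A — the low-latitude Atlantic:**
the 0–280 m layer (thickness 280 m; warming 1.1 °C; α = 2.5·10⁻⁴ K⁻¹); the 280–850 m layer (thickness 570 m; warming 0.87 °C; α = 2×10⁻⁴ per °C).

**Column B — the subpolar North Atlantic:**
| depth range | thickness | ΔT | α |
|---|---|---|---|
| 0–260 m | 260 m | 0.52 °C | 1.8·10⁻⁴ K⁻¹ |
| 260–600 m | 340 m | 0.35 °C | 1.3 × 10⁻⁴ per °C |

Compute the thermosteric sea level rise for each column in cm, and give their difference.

Δh_A ≈ 17.6 cm, Δh_B ≈ 3.98 cm; difference ≈ 13.6 cm

A Layer 1: 2.5×10⁻⁴ × 1.1 × 280 = 0.07700 m
A 0.87 × 2×10⁻⁴ × 570 = 0.09918 m
A total: 0.17618 m
B Layer 1: 260 × 0.52 × 1.8×10⁻⁴ = 0.024336 m
B Layer 2: 1.3×10⁻⁴ × 340 × 0.35 = 0.01547 m
B total: 0.039806 m
Difference: 0.17618 − 0.039806 = 0.136374 m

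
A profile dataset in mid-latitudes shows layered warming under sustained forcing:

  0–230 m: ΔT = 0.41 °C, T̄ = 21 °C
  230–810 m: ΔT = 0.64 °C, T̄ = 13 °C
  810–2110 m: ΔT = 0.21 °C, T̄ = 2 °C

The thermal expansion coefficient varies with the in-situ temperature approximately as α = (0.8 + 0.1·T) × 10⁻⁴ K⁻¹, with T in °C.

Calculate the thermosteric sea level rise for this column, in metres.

Layer 1: α = (0.8 + 0.1×21)×10⁻⁴ = 2.9×10⁻⁴ K⁻¹
Layer 2: α = (0.8 + 0.1×13)×10⁻⁴ = 2.1×10⁻⁴ K⁻¹
Layer 3: α = (0.8 + 0.1×2)×10⁻⁴ = 1×10⁻⁴ K⁻¹
0–230 m: 230 × 0.41 × 2.9×10⁻⁴ = 0.027347 m
0.64 × 580 × 2.1×10⁻⁴ = 0.077952 m
0.21 × 1300 × 1×10⁻⁴ = 0.02730 m
Δh = 0.027347 + 0.077952 + 0.02730 = 0.132599 m

Δh = 0.133 m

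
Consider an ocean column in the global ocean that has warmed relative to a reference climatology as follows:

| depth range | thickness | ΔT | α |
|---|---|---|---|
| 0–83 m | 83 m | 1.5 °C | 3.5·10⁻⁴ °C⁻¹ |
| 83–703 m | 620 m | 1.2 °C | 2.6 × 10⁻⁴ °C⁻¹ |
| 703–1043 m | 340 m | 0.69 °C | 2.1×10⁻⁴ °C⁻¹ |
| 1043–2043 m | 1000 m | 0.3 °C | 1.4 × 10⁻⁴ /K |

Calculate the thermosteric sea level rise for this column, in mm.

Layer 1: 83 × 1.5 × 3.5×10⁻⁴ = 0.043575 m
Layer 2: 2.6×10⁻⁴ × 620 × 1.2 = 0.19344 m
703–1043 m: 340 × 0.69 × 2.1×10⁻⁴ = 0.049266 m
Layer 4: 1.4×10⁻⁴ × 0.3 × 1000 = 0.04200 m
Δh = 0.043575 + 0.19344 + 0.049266 + 0.04200 = 0.328281 m ≈ 328 mm

328 mm of thermosteric rise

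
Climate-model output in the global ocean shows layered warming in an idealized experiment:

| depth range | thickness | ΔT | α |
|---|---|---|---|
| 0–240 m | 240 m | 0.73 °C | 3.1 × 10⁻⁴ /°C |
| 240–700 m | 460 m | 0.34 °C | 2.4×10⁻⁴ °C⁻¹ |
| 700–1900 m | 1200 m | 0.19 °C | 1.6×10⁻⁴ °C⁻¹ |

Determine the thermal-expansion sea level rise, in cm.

240 × 0.73 × 3.1×10⁻⁴ = 0.054312 m
460 × 2.4×10⁻⁴ × 0.34 = 0.037536 m
Layer 3: 0.19 × 1200 × 1.6×10⁻⁴ = 0.03648 m
Δh = 0.054312 + 0.037536 + 0.03648 = 0.128328 m

about 13 cm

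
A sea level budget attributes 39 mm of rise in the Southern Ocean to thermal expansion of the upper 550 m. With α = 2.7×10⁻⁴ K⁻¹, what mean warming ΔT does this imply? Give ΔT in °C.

ΔT ≈ 0.263 °C

ΔT = Δh/(αH) = 0.039 / (2.7×10⁻⁴ × 550) ≈ 0.2626 °C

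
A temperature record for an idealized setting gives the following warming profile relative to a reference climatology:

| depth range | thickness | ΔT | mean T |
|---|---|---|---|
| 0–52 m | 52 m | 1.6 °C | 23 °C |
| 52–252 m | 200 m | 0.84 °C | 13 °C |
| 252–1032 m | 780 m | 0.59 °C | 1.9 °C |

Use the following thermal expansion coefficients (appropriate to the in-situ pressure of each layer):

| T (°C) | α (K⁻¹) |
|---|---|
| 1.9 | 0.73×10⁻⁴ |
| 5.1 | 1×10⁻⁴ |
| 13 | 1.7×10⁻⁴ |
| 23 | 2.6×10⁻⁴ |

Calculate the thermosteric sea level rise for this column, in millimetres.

Layer 1 at 23 °C → α = 2.6×10⁻⁴ K⁻¹
Layer 2 at 13 °C → α = 1.7×10⁻⁴ K⁻¹
Layer 3 at 1.9 °C → α = 0.73×10⁻⁴ K⁻¹
1.6 × 52 × 2.6×10⁻⁴ = 0.021632 m
52–252 m: 1.7×10⁻⁴ × 0.84 × 200 = 0.02856 m
0.59 × 780 × 0.73×10⁻⁴ = 0.0335946 m
Δh = 0.021632 + 0.02856 + 0.0335946 = 0.0837866 m

83.8 mm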